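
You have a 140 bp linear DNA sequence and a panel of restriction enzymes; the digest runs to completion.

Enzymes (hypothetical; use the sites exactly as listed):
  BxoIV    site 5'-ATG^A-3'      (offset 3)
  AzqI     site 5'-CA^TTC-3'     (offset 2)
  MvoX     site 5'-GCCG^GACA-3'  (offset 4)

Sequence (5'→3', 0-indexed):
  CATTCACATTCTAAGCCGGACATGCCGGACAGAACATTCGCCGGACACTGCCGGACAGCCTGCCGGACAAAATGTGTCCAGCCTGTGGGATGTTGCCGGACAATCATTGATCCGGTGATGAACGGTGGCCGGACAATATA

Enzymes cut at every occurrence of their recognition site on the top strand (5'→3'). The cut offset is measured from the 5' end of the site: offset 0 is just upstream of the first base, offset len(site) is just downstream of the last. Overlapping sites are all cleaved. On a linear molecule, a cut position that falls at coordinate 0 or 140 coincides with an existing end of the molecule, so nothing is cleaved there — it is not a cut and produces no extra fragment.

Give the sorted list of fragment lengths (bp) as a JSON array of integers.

[2,6,7,9,9,9,10,10,11,12,22,33]

Scan for sites:
  BxoIV (ATGA, off=3): starts [117] → cuts [120]
  AzqI (CATTC, off=2): starts [0, 6, 34] → cuts [2, 8, 36]
  MvoX (GCCGGACA, off=4): starts [14, 23, 39, 49, 61, 94, 127] → cuts [18, 27, 43, 53, 65, 98, 131]

All cut coordinates (distinct, sorted): [2, 8, 18, 27, 36, 43, 53, 65, 98, 120, 131]

Fragment lengths:
  [0,2): 2 bp
  [2,8): 6 bp
  [8,18): 10 bp
  [18,27): 9 bp
  [27,36): 9 bp
  [36,43): 7 bp
  [43,53): 10 bp
  [53,65): 12 bp
  [65,98): 33 bp
  [98,120): 22 bp
  [120,131): 11 bp
  [131,140): 9 bp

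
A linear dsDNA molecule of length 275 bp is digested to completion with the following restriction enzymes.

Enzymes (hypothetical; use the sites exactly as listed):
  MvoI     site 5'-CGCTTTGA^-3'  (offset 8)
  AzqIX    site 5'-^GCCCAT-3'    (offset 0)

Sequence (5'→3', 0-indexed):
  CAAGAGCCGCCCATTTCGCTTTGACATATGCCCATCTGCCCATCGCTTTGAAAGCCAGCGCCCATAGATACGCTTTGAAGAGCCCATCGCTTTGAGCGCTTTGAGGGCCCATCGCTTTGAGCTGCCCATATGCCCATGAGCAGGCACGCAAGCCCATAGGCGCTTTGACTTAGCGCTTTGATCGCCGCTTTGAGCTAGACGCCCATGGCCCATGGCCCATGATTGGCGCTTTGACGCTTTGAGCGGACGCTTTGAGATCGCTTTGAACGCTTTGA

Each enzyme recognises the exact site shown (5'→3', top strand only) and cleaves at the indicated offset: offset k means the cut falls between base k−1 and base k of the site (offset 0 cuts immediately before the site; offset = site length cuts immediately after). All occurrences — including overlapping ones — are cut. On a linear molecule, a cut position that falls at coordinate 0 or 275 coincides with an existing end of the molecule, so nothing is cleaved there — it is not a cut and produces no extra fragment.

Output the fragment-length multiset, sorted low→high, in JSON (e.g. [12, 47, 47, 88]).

[2,3,3,5,7,7,7,8,8,8,8,8,9,9,11,12,13,13,14,14,14,16,17,19,20,20]

Per-enzyme occurrences:
  MvoI (CGCTTTGA, off=8): starts [16, 43, 70, 87, 96, 112, 160, 173, 185, 226, 234, 247, 258, 267] → cuts [24, 51, 78, 95, 104, 120, 168, 181, 193, 234, 242, 255, 266] (position 275 is a terminus of the linear molecule — no cut)
  AzqIX (GCCCAT, off=0): starts [8, 29, 37, 59, 81, 106, 123, 131, 151, 200, 207, 214] → cuts [8, 29, 37, 59, 81, 106, 123, 131, 151, 200, 207, 214]

Pooled cuts: [8, 24, 29, 37, 51, 59, 78, 81, 95, 104, 106, 120, 123, 131, 151, 168, 181, 193, 200, 207, 214, 234, 242, 255, 266]

Fragments:
  [0,8): 8 bp
  [8,24): 16 bp
  [24,29): 5 bp
  [29,37): 8 bp
  [37,51): 14 bp
  [51,59): 8 bp
  [59,78): 19 bp
  [78,81): 3 bp
  [81,95): 14 bp
  [95,104): 9 bp
  [104,106): 2 bp
  [106,120): 14 bp
  [120,123): 3 bp
  [123,131): 8 bp
  [131,151): 20 bp
  [151,168): 17 bp
  [168,181): 13 bp
  [181,193): 12 bp
  [193,200): 7 bp
  [200,207): 7 bp
  [207,214): 7 bp
  [214,234): 20 bp
  [234,242): 8 bp
  [242,255): 13 bp
  [255,266): 11 bp
  [266,275): 9 bp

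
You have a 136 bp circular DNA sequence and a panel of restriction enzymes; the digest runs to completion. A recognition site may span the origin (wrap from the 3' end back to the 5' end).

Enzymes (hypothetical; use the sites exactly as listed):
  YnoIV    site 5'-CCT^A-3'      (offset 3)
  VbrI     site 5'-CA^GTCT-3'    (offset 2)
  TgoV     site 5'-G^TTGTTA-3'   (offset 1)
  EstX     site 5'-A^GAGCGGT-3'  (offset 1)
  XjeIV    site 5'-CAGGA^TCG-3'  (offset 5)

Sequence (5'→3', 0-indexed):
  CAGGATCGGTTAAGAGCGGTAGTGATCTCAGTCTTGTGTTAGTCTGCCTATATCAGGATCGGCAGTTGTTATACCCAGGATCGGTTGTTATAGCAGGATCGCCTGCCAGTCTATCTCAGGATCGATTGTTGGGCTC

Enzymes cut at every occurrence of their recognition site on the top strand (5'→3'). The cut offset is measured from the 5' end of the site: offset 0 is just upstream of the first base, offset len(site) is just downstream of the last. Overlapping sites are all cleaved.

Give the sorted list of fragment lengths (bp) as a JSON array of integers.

Site scan:
  YnoIV CCTA/3: at [46] ⇒ [49]
  VbrI CAGTCT/2: at [28, 106] ⇒ [30, 108]
  TgoV GTTGTTA/1: at [64, 83] ⇒ [65, 84]
  EstX AGAGCGGT/1: at [12] ⇒ [13]
  XjeIV CAGGATCG/5: at [0, 53, 75, 93, 116] ⇒ [5, 58, 80, 98, 121]

All cut coordinates (distinct, sorted): [5, 13, 30, 49, 58, 65, 80, 84, 98, 108, 121]

Fragments:
  5→13: 8 bp
  13→30: 17 bp
  30→49: 19 bp
  49→58: 9 bp
  58→65: 7 bp
  65→80: 15 bp
  80→84: 4 bp
  84→98: 14 bp
  98→108: 10 bp
  108→121: 13 bp
  121→5 (wrap): 136-121+5 = 20 bp

[4,7,8,9,10,13,14,15,17,19,20]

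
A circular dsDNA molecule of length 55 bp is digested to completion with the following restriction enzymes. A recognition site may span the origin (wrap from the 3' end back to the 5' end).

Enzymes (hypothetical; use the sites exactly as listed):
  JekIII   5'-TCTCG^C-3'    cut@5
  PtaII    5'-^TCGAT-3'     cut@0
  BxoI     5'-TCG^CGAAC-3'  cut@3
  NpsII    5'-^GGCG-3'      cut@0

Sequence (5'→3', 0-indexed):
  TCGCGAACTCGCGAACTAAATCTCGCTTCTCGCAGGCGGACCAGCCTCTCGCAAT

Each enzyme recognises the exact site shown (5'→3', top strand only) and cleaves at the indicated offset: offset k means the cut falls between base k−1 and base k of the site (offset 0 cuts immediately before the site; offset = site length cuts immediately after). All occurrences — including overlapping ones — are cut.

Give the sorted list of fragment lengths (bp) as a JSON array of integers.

[2,7,7,8,14,17]

Per-enzyme occurrences:
  JekIII (TCTCGC, off=5): starts [20, 27, 46] → cuts [25, 32, 51]
  PtaII (TCGAT, off=0): no sites
  BxoI (TCGCGAAC, off=3): starts [0, 8] → cuts [3, 11]
  NpsII (GGCG, off=0): starts [34] → cuts [34]

Pooled cuts: [3, 11, 25, 32, 34, 51]

Fragment lengths:
  3→11: 8 bp
  11→25: 14 bp
  25→32: 7 bp
  32→34: 2 bp
  34→51: 17 bp
  51→3 (wrap): 55-51+3 = 7 bp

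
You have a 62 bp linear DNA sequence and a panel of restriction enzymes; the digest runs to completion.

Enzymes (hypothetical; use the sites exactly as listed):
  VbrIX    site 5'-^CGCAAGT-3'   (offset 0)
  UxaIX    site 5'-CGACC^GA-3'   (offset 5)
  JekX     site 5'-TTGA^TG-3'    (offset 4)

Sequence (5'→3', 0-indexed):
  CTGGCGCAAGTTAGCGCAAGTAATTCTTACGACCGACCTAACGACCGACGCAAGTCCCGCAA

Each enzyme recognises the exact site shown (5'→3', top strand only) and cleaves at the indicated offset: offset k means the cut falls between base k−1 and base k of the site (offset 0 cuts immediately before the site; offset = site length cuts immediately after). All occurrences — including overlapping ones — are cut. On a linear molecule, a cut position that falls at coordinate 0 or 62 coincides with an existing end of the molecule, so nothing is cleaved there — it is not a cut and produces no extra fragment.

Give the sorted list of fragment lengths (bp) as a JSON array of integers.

[2,4,10,12,14,20]

Scan for sites:
  VbrIX CGCAAGT/0: at [4, 14, 48] ⇒ [4, 14, 48]
  UxaIX CGACCGA/5: at [29, 41] ⇒ [34, 46]
  JekX (TTGATG, off=4): no sites

All cut coordinates (distinct, sorted): [4, 14, 34, 46, 48]

Fragments:
  [0,4): 4 bp
  [4,14): 10 bp
  [14,34): 20 bp
  [34,46): 12 bp
  [46,48): 2 bp
  [48,62): 14 bp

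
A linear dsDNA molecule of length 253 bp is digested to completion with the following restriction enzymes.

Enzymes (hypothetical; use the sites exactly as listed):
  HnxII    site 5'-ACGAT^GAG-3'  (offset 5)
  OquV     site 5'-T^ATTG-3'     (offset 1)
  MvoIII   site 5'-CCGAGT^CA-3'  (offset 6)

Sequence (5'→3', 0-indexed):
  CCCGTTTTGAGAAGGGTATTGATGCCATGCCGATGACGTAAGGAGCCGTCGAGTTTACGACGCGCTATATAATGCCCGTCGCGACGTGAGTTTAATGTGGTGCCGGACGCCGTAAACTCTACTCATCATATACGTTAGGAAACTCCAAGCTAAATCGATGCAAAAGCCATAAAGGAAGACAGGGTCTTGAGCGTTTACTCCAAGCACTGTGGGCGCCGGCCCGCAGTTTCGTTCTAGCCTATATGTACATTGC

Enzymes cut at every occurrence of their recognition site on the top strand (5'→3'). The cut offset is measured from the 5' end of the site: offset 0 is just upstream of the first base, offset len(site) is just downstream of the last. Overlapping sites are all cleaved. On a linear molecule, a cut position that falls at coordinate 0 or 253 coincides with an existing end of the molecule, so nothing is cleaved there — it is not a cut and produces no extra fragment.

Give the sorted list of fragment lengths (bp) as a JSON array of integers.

[17,236]

Site scan:
  HnxII (ACGATGAG, off=5): no sites
  OquV (TATTG, off=1): starts [16] → cuts [17]
  MvoIII (CCGAGTCA, off=6): no sites

All cut coordinates (distinct, sorted): [17]

Fragment lengths:
  [0,17): 17 bp
  [17,253): 236 bp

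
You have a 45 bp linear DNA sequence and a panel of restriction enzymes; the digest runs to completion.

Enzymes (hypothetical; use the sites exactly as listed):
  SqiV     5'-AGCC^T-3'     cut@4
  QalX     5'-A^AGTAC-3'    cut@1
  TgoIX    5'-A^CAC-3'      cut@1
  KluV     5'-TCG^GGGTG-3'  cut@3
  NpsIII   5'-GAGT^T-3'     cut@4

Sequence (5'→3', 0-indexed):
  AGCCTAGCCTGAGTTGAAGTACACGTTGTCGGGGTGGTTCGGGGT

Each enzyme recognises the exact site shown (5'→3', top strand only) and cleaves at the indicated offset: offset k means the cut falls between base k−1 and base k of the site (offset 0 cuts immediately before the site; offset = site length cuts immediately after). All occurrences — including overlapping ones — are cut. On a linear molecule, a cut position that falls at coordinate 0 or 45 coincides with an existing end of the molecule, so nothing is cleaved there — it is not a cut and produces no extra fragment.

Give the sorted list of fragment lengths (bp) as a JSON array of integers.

[3,4,4,5,5,10,14]

Per-enzyme occurrences:
  SqiV AGCCT/4: at [0, 5] ⇒ [4, 9]
  QalX AAGTAC/1: at [16] ⇒ [17]
  TgoIX ACAC/1: at [20] ⇒ [21]
  KluV TCGGGGTG/3: at [28] ⇒ [31]
  NpsIII GAGTT/4: at [10] ⇒ [14]

Pooled cuts: [4, 9, 14, 17, 21, 31]

Fragment lengths:
  [0,4): 4 bp
  [4,9): 5 bp
  [9,14): 5 bp
  [14,17): 3 bp
  [17,21): 4 bp
  [21,31): 10 bp
  [31,45): 14 bp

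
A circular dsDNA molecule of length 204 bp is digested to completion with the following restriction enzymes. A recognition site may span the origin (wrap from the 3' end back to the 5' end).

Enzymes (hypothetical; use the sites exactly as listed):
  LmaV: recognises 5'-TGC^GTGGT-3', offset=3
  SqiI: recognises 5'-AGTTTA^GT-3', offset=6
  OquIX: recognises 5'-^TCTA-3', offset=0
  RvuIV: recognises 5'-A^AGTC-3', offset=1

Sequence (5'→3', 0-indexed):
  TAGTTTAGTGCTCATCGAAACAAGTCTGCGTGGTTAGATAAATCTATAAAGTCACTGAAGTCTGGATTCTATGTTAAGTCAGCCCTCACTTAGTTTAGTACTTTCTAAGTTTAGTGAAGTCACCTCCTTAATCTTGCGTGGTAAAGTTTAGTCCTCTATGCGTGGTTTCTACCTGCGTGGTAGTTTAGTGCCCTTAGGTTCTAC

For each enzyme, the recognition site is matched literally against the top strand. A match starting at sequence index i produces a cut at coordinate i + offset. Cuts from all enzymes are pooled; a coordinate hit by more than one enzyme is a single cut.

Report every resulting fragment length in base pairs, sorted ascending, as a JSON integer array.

[4,4,6,6,7,7,7,9,9,9,9,10,11,12,12,13,13,15,20,21]

Scan for sites:
  LmaV TGCGTGGT/3: at [26, 134, 158, 173] ⇒ [29, 137, 161, 176]
  SqiI AGTTTAGT/6: at [1, 91, 107, 144, 181] ⇒ [7, 97, 113, 150, 187]
  OquIX TCTA/0: at [42, 67, 103, 154, 167, 199] ⇒ [42, 67, 103, 154, 167, 199]
  RvuIV AAGTC/1: at [21, 48, 57, 75, 116] ⇒ [22, 49, 58, 76, 117]

Pooled cuts: [7, 22, 29, 42, 49, 58, 67, 76, 97, 103, 113, 117, 137, 150, 154, 161, 167, 176, 187, 199]

Fragments:
  7→22: 15 bp
  22→29: 7 bp
  29→42: 13 bp
  42→49: 7 bp
  49→58: 9 bp
  58→67: 9 bp
  67→76: 9 bp
  76→97: 21 bp
  97→103: 6 bp
  103→113: 10 bp
  113→117: 4 bp
  117→137: 20 bp
  137→150: 13 bp
  150→154: 4 bp
  154→161: 7 bp
  161→167: 6 bp
  167→176: 9 bp
  176→187: 11 bp
  187→199: 12 bp
  199→7 (wrap): 204-199+7 = 12 bp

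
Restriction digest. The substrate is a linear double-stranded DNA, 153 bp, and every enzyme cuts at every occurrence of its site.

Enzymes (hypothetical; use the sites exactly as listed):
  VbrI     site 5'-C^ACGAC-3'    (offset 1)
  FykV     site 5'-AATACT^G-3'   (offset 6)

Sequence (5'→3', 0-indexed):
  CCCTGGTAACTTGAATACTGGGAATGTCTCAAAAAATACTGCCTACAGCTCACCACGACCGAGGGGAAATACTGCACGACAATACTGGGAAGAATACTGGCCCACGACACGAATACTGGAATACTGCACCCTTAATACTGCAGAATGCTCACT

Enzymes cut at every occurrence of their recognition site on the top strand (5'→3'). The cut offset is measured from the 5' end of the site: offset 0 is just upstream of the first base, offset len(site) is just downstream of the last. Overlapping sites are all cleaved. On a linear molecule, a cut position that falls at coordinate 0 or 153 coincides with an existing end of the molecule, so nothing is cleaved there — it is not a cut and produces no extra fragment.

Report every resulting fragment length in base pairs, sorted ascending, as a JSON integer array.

Per-enzyme occurrences:
  VbrI CACGAC/1: at [53, 74, 102] ⇒ [54, 75, 103]
  FykV AATACTG/6: at [13, 34, 67, 80, 92, 111, 119, 133] ⇒ [19, 40, 73, 86, 98, 117, 125, 139]

Pooled cuts: [19, 40, 54, 73, 75, 86, 98, 103, 117, 125, 139]

Fragment lengths:
  [0,19): 19 bp
  [19,40): 21 bp
  [40,54): 14 bp
  [54,73): 19 bp
  [73,75): 2 bp
  [75,86): 11 bp
  [86,98): 12 bp
  [98,103): 5 bp
  [103,117): 14 bp
  [117,125): 8 bp
  [125,139): 14 bp
  [139,153): 14 bp

[2,5,8,11,12,14,14,14,14,19,19,21]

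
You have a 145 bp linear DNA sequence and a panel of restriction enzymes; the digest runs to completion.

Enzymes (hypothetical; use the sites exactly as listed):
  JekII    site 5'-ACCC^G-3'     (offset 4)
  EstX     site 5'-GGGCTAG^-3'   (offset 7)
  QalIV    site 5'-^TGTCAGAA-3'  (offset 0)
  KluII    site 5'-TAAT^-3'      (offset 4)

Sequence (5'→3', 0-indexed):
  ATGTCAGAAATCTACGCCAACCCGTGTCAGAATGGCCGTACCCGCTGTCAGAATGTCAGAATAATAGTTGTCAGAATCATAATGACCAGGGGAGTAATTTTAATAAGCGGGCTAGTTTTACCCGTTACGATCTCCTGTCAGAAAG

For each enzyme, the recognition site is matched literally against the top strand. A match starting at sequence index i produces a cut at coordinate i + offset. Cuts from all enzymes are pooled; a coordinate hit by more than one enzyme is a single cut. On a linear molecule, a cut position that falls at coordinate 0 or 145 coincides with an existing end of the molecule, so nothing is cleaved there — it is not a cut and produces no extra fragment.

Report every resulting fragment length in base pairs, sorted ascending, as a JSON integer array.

Scan for sites:
  JekII (ACCCG, off=4): starts [19, 39, 119] → cuts [23, 43, 123]
  EstX (GGGCTAG, off=7): starts [108] → cuts [115]
  QalIV (TGTCAGAA, off=0): starts [1, 24, 45, 53, 68, 135] → cuts [1, 24, 45, 53, 68, 135]
  KluII (TAAT, off=4): starts [61, 79, 94, 100] → cuts [65, 83, 98, 104]

All cut coordinates (distinct, sorted): [1, 23, 24, 43, 45, 53, 65, 68, 83, 98, 104, 115, 123, 135]

Fragments:
  [0,1): 1 bp
  [1,23): 22 bp
  [23,24): 1 bp
  [24,43): 19 bp
  [43,45): 2 bp
  [45,53): 8 bp
  [53,65): 12 bp
  [65,68): 3 bp
  [68,83): 15 bp
  [83,98): 15 bp
  [98,104): 6 bp
  [104,115): 11 bp
  [115,123): 8 bp
  [123,135): 12 bp
  [135,145): 10 bp

[1,1,2,3,6,8,8,10,11,12,12,15,15,19,22]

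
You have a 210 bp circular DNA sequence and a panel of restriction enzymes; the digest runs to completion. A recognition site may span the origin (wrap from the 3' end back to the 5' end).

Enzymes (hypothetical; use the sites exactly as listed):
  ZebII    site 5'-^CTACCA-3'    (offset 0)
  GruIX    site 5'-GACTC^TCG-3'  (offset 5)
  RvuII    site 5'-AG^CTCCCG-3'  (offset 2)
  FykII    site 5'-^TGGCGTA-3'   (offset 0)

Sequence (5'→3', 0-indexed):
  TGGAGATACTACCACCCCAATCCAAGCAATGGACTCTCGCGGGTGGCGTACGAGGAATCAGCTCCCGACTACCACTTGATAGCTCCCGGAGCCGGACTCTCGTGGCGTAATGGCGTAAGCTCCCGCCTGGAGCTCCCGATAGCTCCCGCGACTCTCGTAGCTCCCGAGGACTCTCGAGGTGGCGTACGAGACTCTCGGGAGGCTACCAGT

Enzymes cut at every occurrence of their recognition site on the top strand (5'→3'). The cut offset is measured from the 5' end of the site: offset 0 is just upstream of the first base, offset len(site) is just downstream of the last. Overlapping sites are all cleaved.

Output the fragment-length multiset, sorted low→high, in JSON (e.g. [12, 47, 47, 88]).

Per-enzyme occurrences:
  ZebII (CTACCA, off=0): starts [8, 68, 202] → cuts [8, 68, 202]
  GruIX (GACTCTCG, off=5): starts [31, 94, 149, 168, 189] → cuts [36, 99, 154, 173, 194]
  RvuII (AGCTCCCG, off=2): starts [59, 80, 117, 130, 140, 158] → cuts [61, 82, 119, 132, 142, 160]
  FykII (TGGCGTA, off=0): starts [43, 102, 110, 179] → cuts [43, 102, 110, 179]

All cut coordinates (distinct, sorted): [8, 36, 43, 61, 68, 82, 99, 102, 110, 119, 132, 142, 154, 160, 173, 179, 194, 202]

Fragment lengths:
  8→36: 28 bp
  36→43: 7 bp
  43→61: 18 bp
  61→68: 7 bp
  68→82: 14 bp
  82→99: 17 bp
  99→102: 3 bp
  102→110: 8 bp
  110→119: 9 bp
  119→132: 13 bp
  132→142: 10 bp
  142→154: 12 bp
  154→160: 6 bp
  160→173: 13 bp
  173→179: 6 bp
  179→194: 15 bp
  194→202: 8 bp
  202→8 (wrap): 210-202+8 = 16 bp

[3,6,6,7,7,8,8,9,10,12,13,13,14,15,16,17,18,28]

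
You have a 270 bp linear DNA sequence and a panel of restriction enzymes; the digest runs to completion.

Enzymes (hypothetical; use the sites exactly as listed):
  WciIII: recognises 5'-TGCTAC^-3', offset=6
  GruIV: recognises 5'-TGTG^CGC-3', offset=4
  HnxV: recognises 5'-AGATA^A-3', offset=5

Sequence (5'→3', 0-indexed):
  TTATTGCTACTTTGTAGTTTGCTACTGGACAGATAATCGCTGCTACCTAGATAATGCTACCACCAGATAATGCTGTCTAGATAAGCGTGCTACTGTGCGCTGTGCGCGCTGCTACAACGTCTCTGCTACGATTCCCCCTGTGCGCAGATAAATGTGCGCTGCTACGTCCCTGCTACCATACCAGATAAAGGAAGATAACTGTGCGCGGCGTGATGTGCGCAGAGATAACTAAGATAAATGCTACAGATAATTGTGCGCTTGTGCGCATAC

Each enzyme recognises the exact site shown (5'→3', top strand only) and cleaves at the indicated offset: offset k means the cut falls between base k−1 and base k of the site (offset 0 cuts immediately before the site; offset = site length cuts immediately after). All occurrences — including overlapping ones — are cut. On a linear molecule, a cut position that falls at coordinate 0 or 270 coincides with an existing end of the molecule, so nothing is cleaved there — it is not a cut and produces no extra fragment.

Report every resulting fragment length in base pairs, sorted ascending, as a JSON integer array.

[4,5,6,6,6,7,7,7,7,8,8,8,9,9,9,10,10,10,10,10,11,11,11,11,13,14,14,14,15]

Site scan:
  WciIII (TGCTAC, off=6): starts [4, 19, 40, 54, 87, 109, 123, 159, 170, 238] → cuts [10, 25, 46, 60, 93, 115, 129, 165, 176, 244]
  GruIV (TGTGCGC, off=4): starts [93, 100, 138, 152, 199, 213, 251, 259] → cuts [97, 104, 142, 156, 203, 217, 255, 263]
  HnxV (AGATAA, off=5): starts [30, 48, 64, 78, 145, 182, 192, 222, 231, 244] → cuts [35, 53, 69, 83, 150, 187, 197, 227, 236, 249]

All cut coordinates (distinct, sorted): [10, 25, 35, 46, 53, 60, 69, 83, 93, 97, 104, 115, 129, 142, 150, 156, 165, 176, 187, 197, 203, 217, 227, 236, 244, 249, 255, 263]

Fragments:
  [0,10): 10 bp
  [10,25): 15 bp
  [25,35): 10 bp
  [35,46): 11 bp
  [46,53): 7 bp
  [53,60): 7 bp
  [60,69): 9 bp
  [69,83): 14 bp
  [83,93): 10 bp
  [93,97): 4 bp
  [97,104): 7 bp
  [104,115): 11 bp
  [115,129): 14 bp
  [129,142): 13 bp
  [142,150): 8 bp
  [150,156): 6 bp
  [156,165): 9 bp
  [165,176): 11 bp
  [176,187): 11 bp
  [187,197): 10 bp
  [197,203): 6 bp
  [203,217): 14 bp
  [217,227): 10 bp
  [227,236): 9 bp
  [236,244): 8 bp
  [244,249): 5 bp
  [249,255): 6 bp
  [255,263): 8 bp
  [263,270): 7 bp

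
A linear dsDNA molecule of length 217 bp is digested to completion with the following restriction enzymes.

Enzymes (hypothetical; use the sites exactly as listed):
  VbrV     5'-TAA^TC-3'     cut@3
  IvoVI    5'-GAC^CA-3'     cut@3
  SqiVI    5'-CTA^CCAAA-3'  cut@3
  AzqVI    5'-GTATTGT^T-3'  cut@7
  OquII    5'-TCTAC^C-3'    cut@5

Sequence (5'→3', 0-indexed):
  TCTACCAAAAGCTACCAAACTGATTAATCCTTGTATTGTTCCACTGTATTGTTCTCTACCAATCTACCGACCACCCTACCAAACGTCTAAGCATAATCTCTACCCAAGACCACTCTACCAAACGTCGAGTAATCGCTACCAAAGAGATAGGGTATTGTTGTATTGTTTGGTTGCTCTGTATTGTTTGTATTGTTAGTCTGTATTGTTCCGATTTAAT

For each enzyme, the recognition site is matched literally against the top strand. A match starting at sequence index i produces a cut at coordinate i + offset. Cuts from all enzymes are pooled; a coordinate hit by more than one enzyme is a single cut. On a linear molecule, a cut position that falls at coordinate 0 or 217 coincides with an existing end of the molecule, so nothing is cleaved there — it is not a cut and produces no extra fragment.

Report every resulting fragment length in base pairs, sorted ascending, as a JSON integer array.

Per-enzyme occurrences:
  VbrV (TAATC, off=3): starts [24, 93, 129] → cuts [27, 96, 132]
  IvoVI (GACCA, off=3): starts [68, 107] → cuts [71, 110]
  SqiVI (CTACCAAA, off=3): starts [1, 11, 75, 114, 135] → cuts [4, 14, 78, 117, 138]
  AzqVI (GTATTGTT, off=7): starts [32, 45, 151, 159, 177, 186, 199] → cuts [39, 52, 158, 166, 184, 193, 206]
  OquII (TCTACC, off=5): starts [0, 54, 62, 98, 113] → cuts [5, 59, 67, 103, 118]

All cut coordinates (distinct, sorted): [4, 5, 14, 27, 39, 52, 59, 67, 71, 78, 96, 103, 110, 117, 118, 132, 138, 158, 166, 184, 193, 206]

Fragments:
  [0,4): 4 bp
  [4,5): 1 bp
  [5,14): 9 bp
  [14,27): 13 bp
  [27,39): 12 bp
  [39,52): 13 bp
  [52,59): 7 bp
  [59,67): 8 bp
  [67,71): 4 bp
  [71,78): 7 bp
  [78,96): 18 bp
  [96,103): 7 bp
  [103,110): 7 bp
  [110,117): 7 bp
  [117,118): 1 bp
  [118,132): 14 bp
  [132,138): 6 bp
  [138,158): 20 bp
  [158,166): 8 bp
  [166,184): 18 bp
  [184,193): 9 bp
  [193,206): 13 bp
  [206,217): 11 bp

[1,1,4,4,6,7,7,7,7,7,8,8,9,9,11,12,13,13,13,14,18,18,20]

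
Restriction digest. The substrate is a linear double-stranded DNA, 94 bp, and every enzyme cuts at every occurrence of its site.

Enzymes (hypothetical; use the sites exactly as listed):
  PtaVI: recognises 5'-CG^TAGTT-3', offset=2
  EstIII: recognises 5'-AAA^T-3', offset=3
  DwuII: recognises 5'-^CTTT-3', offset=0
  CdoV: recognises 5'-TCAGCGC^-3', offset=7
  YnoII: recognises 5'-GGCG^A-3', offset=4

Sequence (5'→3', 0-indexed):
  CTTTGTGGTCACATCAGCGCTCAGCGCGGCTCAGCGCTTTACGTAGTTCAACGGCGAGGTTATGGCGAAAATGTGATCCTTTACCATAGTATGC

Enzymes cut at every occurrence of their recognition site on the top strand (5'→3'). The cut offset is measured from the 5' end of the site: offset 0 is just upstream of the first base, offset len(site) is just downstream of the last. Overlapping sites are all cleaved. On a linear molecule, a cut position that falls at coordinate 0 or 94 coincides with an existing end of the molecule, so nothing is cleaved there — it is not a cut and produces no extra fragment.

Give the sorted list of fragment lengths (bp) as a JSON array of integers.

[1,4,6,7,7,9,11,13,16,20]

Per-enzyme occurrences:
  PtaVI (CGTAGTT, off=2): starts [41] → cuts [43]
  EstIII (AAAT, off=3): starts [68] → cuts [71]
  DwuII (CTTT, off=0): starts [0, 36, 78] → cuts [36, 78] (position 0 is a terminus of the linear molecule — no cut)
  CdoV (TCAGCGC, off=7): starts [13, 20, 30] → cuts [20, 27, 37]
  YnoII (GGCGA, off=4): starts [52, 63] → cuts [56, 67]

Pooled cuts: [20, 27, 36, 37, 43, 56, 67, 71, 78]

Fragments:
  [0,20): 20 bp
  [20,27): 7 bp
  [27,36): 9 bp
  [36,37): 1 bp
  [37,43): 6 bp
  [43,56): 13 bp
  [56,67): 11 bp
  [67,71): 4 bp
  [71,78): 7 bp
  [78,94): 16 bp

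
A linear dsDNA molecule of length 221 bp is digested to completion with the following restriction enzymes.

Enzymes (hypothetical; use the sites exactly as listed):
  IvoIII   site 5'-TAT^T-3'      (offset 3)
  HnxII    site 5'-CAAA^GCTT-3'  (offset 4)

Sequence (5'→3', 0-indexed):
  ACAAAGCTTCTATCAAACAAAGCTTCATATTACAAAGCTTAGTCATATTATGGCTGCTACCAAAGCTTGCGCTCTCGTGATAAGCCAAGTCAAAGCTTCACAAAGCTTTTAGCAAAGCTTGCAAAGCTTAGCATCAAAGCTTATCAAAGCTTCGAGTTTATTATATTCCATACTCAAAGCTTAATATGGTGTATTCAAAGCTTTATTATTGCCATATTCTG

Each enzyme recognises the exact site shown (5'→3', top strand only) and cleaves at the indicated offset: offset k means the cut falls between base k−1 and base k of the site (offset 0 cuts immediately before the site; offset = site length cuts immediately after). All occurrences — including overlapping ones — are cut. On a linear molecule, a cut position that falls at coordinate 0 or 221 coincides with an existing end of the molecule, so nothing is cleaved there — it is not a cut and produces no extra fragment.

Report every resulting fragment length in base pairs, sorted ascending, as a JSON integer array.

[3,4,5,5,5,6,7,8,9,9,10,10,12,12,12,13,13,16,16,16,30]

Per-enzyme occurrences:
  IvoIII TATT/3: at [27, 45, 158, 163, 191, 203, 206, 214] ⇒ [30, 48, 161, 166, 194, 206, 209, 217]
  HnxII CAAAGCTT/4: at [1, 17, 32, 60, 90, 100, 112, 121, 134, 144, 174, 195] ⇒ [5, 21, 36, 64, 94, 104, 116, 125, 138, 148, 178, 199]

All cut coordinates (distinct, sorted): [5, 21, 30, 36, 48, 64, 94, 104, 116, 125, 138, 148, 161, 166, 178, 194, 199, 206, 209, 217]

Fragments:
  [0,5): 5 bp
  [5,21): 16 bp
  [21,30): 9 bp
  [30,36): 6 bp
  [36,48): 12 bp
  [48,64): 16 bp
  [64,94): 30 bp
  [94,104): 10 bp
  [104,116): 12 bp
  [116,125): 9 bp
  [125,138): 13 bp
  [138,148): 10 bp
  [148,161): 13 bp
  [161,166): 5 bp
  [166,178): 12 bp
  [178,194): 16 bp
  [194,199): 5 bp
  [199,206): 7 bp
  [206,209): 3 bp
  [209,217): 8 bp
  [217,221): 4 bp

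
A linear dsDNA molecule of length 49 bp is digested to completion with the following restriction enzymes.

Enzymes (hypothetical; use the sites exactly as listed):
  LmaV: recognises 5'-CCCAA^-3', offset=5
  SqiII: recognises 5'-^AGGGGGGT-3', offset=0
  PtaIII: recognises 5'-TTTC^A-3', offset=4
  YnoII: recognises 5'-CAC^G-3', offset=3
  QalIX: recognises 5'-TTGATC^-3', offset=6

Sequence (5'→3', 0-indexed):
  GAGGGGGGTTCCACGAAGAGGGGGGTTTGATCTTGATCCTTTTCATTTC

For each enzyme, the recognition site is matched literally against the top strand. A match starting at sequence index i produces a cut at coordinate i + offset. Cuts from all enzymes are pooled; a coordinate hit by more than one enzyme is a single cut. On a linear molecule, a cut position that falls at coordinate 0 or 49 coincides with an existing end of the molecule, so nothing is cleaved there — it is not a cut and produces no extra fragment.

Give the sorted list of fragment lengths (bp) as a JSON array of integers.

Site scan:
  LmaV (CCCAA, off=5): no sites
  SqiII (AGGGGGGT, off=0): starts [1, 18] → cuts [1, 18]
  PtaIII (TTTCA, off=4): starts [40] → cuts [44]
  YnoII (CACG, off=3): starts [11] → cuts [14]
  QalIX (TTGATC, off=6): starts [26, 32] → cuts [32, 38]

Pooled cuts: [1, 14, 18, 32, 38, 44]

Fragments:
  [0,1): 1 bp
  [1,14): 13 bp
  [14,18): 4 bp
  [18,32): 14 bp
  [32,38): 6 bp
  [38,44): 6 bp
  [44,49): 5 bp

[1,4,5,6,6,13,14]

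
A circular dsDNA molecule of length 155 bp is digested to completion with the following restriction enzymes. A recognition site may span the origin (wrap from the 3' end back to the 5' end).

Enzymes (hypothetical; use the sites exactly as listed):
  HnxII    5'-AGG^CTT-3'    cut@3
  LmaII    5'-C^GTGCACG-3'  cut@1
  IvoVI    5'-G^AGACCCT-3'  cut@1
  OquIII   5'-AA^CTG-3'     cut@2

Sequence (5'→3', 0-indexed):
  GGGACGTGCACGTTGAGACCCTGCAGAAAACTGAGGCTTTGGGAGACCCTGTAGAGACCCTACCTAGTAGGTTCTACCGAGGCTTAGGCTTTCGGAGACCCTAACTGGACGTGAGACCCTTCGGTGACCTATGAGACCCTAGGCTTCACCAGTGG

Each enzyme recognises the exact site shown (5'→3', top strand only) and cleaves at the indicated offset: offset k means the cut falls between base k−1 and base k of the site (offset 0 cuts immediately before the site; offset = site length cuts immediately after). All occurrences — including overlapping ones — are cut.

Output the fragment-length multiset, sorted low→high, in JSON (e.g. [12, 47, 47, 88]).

Site scan:
  HnxII (AGGCTT, off=3): starts [33, 79, 85, 140] → cuts [36, 82, 88, 143]
  LmaII (CGTGCACG, off=1): starts [4] → cuts [5]
  IvoVI (GAGACCCT, off=1): starts [14, 42, 53, 94, 112, 132] → cuts [15, 43, 54, 95, 113, 133]
  OquIII (AACTG, off=2): starts [28, 102] → cuts [30, 104]

All cut coordinates (distinct, sorted): [5, 15, 30, 36, 43, 54, 82, 88, 95, 104, 113, 133, 143]

Fragments:
  5→15: 10 bp
  15→30: 15 bp
  30→36: 6 bp
  36→43: 7 bp
  43→54: 11 bp
  54→82: 28 bp
  82→88: 6 bp
  88→95: 7 bp
  95→104: 9 bp
  104→113: 9 bp
  113→133: 20 bp
  133→143: 10 bp
  143→5 (wrap): 155-143+5 = 17 bp

[6,6,7,7,9,9,10,10,11,15,17,20,28]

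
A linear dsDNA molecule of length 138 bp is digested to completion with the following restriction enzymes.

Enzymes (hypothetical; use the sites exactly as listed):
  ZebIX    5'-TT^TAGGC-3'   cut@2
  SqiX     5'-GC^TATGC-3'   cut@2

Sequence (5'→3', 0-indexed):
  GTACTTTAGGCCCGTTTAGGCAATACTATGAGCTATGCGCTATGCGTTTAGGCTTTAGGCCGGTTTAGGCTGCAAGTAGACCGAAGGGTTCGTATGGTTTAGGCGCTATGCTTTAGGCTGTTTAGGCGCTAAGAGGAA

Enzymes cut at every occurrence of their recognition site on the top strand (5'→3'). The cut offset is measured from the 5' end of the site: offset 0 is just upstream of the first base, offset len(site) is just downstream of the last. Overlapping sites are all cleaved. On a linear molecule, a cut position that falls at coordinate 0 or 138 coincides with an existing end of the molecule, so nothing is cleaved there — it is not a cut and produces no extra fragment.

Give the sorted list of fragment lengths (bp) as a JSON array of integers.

Scan for sites:
  ZebIX TTTAGGC/2: at [4, 14, 46, 53, 63, 97, 111, 120] ⇒ [6, 16, 48, 55, 65, 99, 113, 122]
  SqiX GCTATGC/2: at [31, 38, 104] ⇒ [33, 40, 106]

Pooled cuts: [6, 16, 33, 40, 48, 55, 65, 99, 106, 113, 122]

Fragment lengths:
  [0,6): 6 bp
  [6,16): 10 bp
  [16,33): 17 bp
  [33,40): 7 bp
  [40,48): 8 bp
  [48,55): 7 bp
  [55,65): 10 bp
  [65,99): 34 bp
  [99,106): 7 bp
  [106,113): 7 bp
  [113,122): 9 bp
  [122,138): 16 bp

[6,7,7,7,7,8,9,10,10,16,17,34]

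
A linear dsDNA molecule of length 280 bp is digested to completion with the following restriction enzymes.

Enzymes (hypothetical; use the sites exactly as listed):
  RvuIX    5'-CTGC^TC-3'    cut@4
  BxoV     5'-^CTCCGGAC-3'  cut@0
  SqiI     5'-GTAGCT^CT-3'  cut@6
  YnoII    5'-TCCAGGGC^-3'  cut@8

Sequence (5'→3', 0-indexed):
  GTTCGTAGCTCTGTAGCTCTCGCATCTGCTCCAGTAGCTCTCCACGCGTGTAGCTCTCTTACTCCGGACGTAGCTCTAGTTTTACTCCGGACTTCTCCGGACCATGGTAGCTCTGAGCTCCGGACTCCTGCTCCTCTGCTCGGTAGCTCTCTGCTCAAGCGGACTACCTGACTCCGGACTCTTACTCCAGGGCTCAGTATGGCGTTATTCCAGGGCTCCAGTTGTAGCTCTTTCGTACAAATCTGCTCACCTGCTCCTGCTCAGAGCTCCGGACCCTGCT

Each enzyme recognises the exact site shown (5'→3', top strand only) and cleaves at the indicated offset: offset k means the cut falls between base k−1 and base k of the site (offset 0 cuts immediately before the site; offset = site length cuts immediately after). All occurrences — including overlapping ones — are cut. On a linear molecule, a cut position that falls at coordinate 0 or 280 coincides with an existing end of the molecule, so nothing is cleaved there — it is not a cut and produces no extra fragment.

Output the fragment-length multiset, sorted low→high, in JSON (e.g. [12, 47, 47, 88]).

Scan for sites:
  RvuIX CTGCTC/4: at [25, 127, 135, 150, 242, 250, 256] ⇒ [29, 131, 139, 154, 246, 254, 260]
  BxoV CTCCGGAC/0: at [61, 84, 94, 117, 171, 266] ⇒ [61, 84, 94, 117, 171, 266]
  SqiI GTAGCTCT/6: at [4, 12, 33, 49, 69, 106, 142, 223] ⇒ [10, 18, 39, 55, 75, 112, 148, 229]
  YnoII TCCAGGGC/8: at [185, 208] ⇒ [193, 216]

Pooled cuts: [10, 18, 29, 39, 55, 61, 75, 84, 94, 112, 117, 131, 139, 148, 154, 171, 193, 216, 229, 246, 254, 260, 266]

Fragments:
  [0,10): 10 bp
  [10,18): 8 bp
  [18,29): 11 bp
  [29,39): 10 bp
  [39,55): 16 bp
  [55,61): 6 bp
  [61,75): 14 bp
  [75,84): 9 bp
  [84,94): 10 bp
  [94,112): 18 bp
  [112,117): 5 bp
  [117,131): 14 bp
  [131,139): 8 bp
  [139,148): 9 bp
  [148,154): 6 bp
  [154,171): 17 bp
  [171,193): 22 bp
  [193,216): 23 bp
  [216,229): 13 bp
  [229,246): 17 bp
  [246,254): 8 bp
  [254,260): 6 bp
  [260,266): 6 bp
  [266,280): 14 bp

[5,6,6,6,6,8,8,8,9,9,10,10,10,11,13,14,14,14,16,17,17,18,22,23]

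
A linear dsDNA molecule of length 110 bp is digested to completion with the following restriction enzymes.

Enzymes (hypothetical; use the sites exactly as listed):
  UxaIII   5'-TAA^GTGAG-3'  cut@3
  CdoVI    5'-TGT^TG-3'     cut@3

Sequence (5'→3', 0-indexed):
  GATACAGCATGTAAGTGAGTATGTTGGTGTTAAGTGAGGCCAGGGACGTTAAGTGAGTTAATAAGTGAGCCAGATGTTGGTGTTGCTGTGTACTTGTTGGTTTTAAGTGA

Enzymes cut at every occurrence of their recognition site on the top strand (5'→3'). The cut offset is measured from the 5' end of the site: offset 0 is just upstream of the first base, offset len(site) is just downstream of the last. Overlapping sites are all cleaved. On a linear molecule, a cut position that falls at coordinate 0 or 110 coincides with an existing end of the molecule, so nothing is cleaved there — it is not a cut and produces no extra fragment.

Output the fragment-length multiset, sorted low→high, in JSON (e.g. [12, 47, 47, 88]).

Site scan:
  UxaIII (TAAGTGAG, off=3): starts [11, 30, 49, 61] → cuts [14, 33, 52, 64]
  CdoVI (TGTTG, off=3): starts [21, 74, 80, 94] → cuts [24, 77, 83, 97]

All cut coordinates (distinct, sorted): [14, 24, 33, 52, 64, 77, 83, 97]

Fragment lengths:
  [0,14): 14 bp
  [14,24): 10 bp
  [24,33): 9 bp
  [33,52): 19 bp
  [52,64): 12 bp
  [64,77): 13 bp
  [77,83): 6 bp
  [83,97): 14 bp
  [97,110): 13 bp

[6,9,10,12,13,13,14,14,19]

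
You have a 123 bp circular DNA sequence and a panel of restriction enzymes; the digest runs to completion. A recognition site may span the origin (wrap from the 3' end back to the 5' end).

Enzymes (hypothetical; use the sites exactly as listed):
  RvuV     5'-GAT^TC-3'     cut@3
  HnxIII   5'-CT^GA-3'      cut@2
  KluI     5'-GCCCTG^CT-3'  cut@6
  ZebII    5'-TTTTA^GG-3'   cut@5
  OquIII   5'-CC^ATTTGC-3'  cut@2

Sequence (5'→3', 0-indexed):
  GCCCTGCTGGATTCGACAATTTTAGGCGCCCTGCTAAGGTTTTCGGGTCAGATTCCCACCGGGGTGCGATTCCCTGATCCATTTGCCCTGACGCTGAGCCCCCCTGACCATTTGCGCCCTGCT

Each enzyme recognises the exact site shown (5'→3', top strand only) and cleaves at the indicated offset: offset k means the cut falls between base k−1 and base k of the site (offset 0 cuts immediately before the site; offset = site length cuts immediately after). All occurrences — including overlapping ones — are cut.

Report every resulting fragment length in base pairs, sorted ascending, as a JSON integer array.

[4,5,5,6,6,8,9,9,10,12,12,17,20]

Scan for sites:
  RvuV GATTC/3: at [9, 50, 67] ⇒ [12, 53, 70]
  HnxIII CTGA/2: at [73, 87, 93, 103] ⇒ [75, 89, 95, 105]
  KluI GCCCTGCT/6: at [0, 27, 115] ⇒ [6, 33, 121]
  ZebII TTTTAGG/5: at [19] ⇒ [24]
  OquIII CCATTTGC/2: at [78, 107] ⇒ [80, 109]

Pooled cuts: [6, 12, 24, 33, 53, 70, 75, 80, 89, 95, 105, 109, 121]

Fragment lengths:
  6→12: 6 bp
  12→24: 12 bp
  24→33: 9 bp
  33→53: 20 bp
  53→70: 17 bp
  70→75: 5 bp
  75→80: 5 bp
  80→89: 9 bp
  89→95: 6 bp
  95→105: 10 bp
  105→109: 4 bp
  109→121: 12 bp
  121→6 (wrap): 123-121+6 = 8 bp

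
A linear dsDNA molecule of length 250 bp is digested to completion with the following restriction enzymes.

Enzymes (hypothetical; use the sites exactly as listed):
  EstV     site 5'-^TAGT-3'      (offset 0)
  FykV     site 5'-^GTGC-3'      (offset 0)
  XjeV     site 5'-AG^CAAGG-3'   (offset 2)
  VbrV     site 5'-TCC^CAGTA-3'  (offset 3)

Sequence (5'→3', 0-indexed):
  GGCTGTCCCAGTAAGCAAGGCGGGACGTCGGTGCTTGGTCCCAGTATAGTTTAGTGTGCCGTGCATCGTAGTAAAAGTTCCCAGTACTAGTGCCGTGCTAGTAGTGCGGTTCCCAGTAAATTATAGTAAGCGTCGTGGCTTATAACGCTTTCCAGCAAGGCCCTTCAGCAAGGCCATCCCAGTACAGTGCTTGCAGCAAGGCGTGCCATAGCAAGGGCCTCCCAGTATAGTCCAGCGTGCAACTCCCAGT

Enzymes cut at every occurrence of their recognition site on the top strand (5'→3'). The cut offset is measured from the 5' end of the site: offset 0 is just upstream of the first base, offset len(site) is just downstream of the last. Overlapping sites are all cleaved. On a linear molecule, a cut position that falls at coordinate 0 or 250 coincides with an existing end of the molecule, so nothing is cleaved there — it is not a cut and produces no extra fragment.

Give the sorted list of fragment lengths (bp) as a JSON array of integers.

[2,2,3,4,4,5,5,5,5,5,6,6,7,7,8,8,9,9,10,10,10,11,11,11,13,13,14,15,32]

Site scan:
  EstV TAGT/0: at [46, 51, 68, 87, 98, 101, 123, 227] ⇒ [46, 51, 68, 87, 98, 101, 123, 227]
  FykV GTGC/0: at [30, 55, 60, 89, 94, 103, 186, 202, 236] ⇒ [30, 55, 60, 89, 94, 103, 186, 202, 236]
  XjeV AGCAAGG/2: at [13, 153, 166, 194, 209] ⇒ [15, 155, 168, 196, 211]
  VbrV TCCCAGTA/3: at [5, 38, 78, 110, 176, 219] ⇒ [8, 41, 81, 113, 179, 222]

Pooled cuts: [8, 15, 30, 41, 46, 51, 55, 60, 68, 81, 87, 89, 94, 98, 101, 103, 113, 123, 155, 168, 179, 186, 196, 202, 211, 222, 227, 236]

Fragment lengths:
  [0,8): 8 bp
  [8,15): 7 bp
  [15,30): 15 bp
  [30,41): 11 bp
  [41,46): 5 bp
  [46,51): 5 bp
  [51,55): 4 bp
  [55,60): 5 bp
  [60,68): 8 bp
  [68,81): 13 bp
  [81,87): 6 bp
  [87,89): 2 bp
  [89,94): 5 bp
  [94,98): 4 bp
  [98,101): 3 bp
  [101,103): 2 bp
  [103,113): 10 bp
  [113,123): 10 bp
  [123,155): 32 bp
  [155,168): 13 bp
  [168,179): 11 bp
  [179,186): 7 bp
  [186,196): 10 bp
  [196,202): 6 bp
  [202,211): 9 bp
  [211,222): 11 bp
  [222,227): 5 bp
  [227,236): 9 bp
  [236,250): 14 bp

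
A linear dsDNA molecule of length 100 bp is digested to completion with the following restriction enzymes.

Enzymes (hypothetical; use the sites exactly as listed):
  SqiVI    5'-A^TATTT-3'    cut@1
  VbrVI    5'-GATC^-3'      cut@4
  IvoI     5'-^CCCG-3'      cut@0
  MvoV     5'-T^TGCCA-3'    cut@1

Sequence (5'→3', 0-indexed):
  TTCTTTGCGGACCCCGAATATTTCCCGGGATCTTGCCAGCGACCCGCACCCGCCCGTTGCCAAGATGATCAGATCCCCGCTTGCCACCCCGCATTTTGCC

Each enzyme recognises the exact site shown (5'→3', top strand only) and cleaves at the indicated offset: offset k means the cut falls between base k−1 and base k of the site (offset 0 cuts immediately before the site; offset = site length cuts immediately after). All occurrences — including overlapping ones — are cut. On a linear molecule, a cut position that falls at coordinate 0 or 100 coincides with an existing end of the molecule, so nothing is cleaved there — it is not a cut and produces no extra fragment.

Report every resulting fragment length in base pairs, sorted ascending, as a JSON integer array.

Per-enzyme occurrences:
  SqiVI ATATTT/1: at [17] ⇒ [18]
  VbrVI GATC/4: at [28, 66, 71] ⇒ [32, 70, 75]
  IvoI CCCG/0: at [12, 23, 42, 48, 52, 75, 87] ⇒ [12, 23, 42, 48, 52, 75, 87]
  MvoV TTGCCA/1: at [32, 56, 80] ⇒ [33, 57, 81]

All cut coordinates (distinct, sorted): [12, 18, 23, 32, 33, 42, 48, 52, 57, 70, 75, 81, 87]

Fragments:
  [0,12): 12 bp
  [12,18): 6 bp
  [18,23): 5 bp
  [23,32): 9 bp
  [32,33): 1 bp
  [33,42): 9 bp
  [42,48): 6 bp
  [48,52): 4 bp
  [52,57): 5 bp
  [57,70): 13 bp
  [70,75): 5 bp
  [75,81): 6 bp
  [81,87): 6 bp
  [87,100): 13 bp

[1,4,5,5,5,6,6,6,6,9,9,12,13,13]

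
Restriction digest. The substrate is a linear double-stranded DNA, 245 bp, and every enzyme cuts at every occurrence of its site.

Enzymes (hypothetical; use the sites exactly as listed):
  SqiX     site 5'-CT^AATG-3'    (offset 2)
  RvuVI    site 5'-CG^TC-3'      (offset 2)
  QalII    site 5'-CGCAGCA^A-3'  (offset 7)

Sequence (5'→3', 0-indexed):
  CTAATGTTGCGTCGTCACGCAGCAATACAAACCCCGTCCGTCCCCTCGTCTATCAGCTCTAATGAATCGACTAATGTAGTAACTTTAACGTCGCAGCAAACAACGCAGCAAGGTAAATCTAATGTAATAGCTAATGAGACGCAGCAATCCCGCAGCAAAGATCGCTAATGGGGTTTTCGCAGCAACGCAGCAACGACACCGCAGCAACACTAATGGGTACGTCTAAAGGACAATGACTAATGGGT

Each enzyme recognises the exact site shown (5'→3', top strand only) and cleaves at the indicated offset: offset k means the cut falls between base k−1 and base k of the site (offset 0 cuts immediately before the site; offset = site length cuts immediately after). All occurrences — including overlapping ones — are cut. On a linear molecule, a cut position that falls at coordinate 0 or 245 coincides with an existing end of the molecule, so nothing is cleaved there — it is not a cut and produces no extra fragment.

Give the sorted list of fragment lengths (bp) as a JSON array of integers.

Scan for sites:
  SqiX CTAATG/2: at [0, 58, 70, 118, 130, 164, 209, 236] ⇒ [2, 60, 72, 120, 132, 166, 211, 238]
  RvuVI CGTC/2: at [9, 12, 34, 38, 46, 88, 219] ⇒ [11, 14, 36, 40, 48, 90, 221]
  QalII CGCAGCAA/7: at [17, 91, 103, 139, 150, 177, 185, 199] ⇒ [24, 98, 110, 146, 157, 184, 192, 206]

All cut coordinates (distinct, sorted): [2, 11, 14, 24, 36, 40, 48, 60, 72, 90, 98, 110, 120, 132, 146, 157, 166, 184, 192, 206, 211, 221, 238]

Fragment lengths:
  [0,2): 2 bp
  [2,11): 9 bp
  [11,14): 3 bp
  [14,24): 10 bp
  [24,36): 12 bp
  [36,40): 4 bp
  [40,48): 8 bp
  [48,60): 12 bp
  [60,72): 12 bp
  [72,90): 18 bp
  [90,98): 8 bp
  [98,110): 12 bp
  [110,120): 10 bp
  [120,132): 12 bp
  [132,146): 14 bp
  [146,157): 11 bp
  [157,166): 9 bp
  [166,184): 18 bp
  [184,192): 8 bp
  [192,206): 14 bp
  [206,211): 5 bp
  [211,221): 10 bp
  [221,238): 17 bp
  [238,245): 7 bp

[2,3,4,5,7,8,8,8,9,9,10,10,10,11,12,12,12,12,12,14,14,17,18,18]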